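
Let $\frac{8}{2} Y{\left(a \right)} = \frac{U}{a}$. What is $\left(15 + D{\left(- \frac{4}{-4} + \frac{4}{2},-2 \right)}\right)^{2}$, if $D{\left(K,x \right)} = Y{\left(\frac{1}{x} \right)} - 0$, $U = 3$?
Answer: $\frac{729}{4} \approx 182.25$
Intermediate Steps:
$Y{\left(a \right)} = \frac{3}{4 a}$ ($Y{\left(a \right)} = \frac{3 \frac{1}{a}}{4} = \frac{3}{4 a}$)
$D{\left(K,x \right)} = \frac{3 x}{4}$ ($D{\left(K,x \right)} = \frac{3}{4 \frac{1}{x}} - 0 = \frac{3 x}{4} + 0 = \frac{3 x}{4}$)
$\left(15 + D{\left(- \frac{4}{-4} + \frac{4}{2},-2 \right)}\right)^{2} = \left(15 + \frac{3}{4} \left(-2\right)\right)^{2} = \left(15 - \frac{3}{2}\right)^{2} = \left(\frac{27}{2}\right)^{2} = \frac{729}{4}$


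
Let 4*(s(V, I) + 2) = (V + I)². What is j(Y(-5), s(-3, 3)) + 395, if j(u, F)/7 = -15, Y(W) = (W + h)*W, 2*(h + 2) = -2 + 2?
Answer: 290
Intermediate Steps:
h = -2 (h = -2 + (-2 + 2)/2 = -2 + (½)*0 = -2 + 0 = -2)
s(V, I) = -2 + (I + V)²/4 (s(V, I) = -2 + (V + I)²/4 = -2 + (I + V)²/4)
Y(W) = W*(-2 + W) (Y(W) = (W - 2)*W = (-2 + W)*W = W*(-2 + W))
j(u, F) = -105 (j(u, F) = 7*(-15) = -105)
j(Y(-5), s(-3, 3)) + 395 = -105 + 395 = 290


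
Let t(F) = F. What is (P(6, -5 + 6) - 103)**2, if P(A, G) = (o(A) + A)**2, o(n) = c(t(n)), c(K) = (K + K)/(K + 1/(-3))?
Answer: 114982729/83521 ≈ 1376.7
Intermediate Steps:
c(K) = 2*K/(-1/3 + K) (c(K) = (2*K)/(K - 1/3) = (2*K)/(-1/3 + K) = 2*K/(-1/3 + K))
o(n) = 6*n/(-1 + 3*n)
P(A, G) = (A + 6*A/(-1 + 3*A))**2 (P(A, G) = (6*A/(-1 + 3*A) + A)**2 = (A + 6*A/(-1 + 3*A))**2)
(P(6, -5 + 6) - 103)**2 = (6**2*(5 + 3*6)**2/(-1 + 3*6)**2 - 103)**2 = (36*(5 + 18)**2/(-1 + 18)**2 - 103)**2 = (36*23**2/17**2 - 103)**2 = (36*(1/289)*529 - 103)**2 = (19044/289 - 103)**2 = (-10723/289)**2 = 114982729/83521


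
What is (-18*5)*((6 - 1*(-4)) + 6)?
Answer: -1440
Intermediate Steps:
(-18*5)*((6 - 1*(-4)) + 6) = -90*((6 + 4) + 6) = -90*(10 + 6) = -90*16 = -1440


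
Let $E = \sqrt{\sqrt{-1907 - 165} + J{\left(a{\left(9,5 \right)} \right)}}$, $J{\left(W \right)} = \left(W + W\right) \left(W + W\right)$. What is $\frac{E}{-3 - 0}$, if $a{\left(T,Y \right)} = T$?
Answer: $- \frac{\sqrt{324 + 2 i \sqrt{518}}}{3} \approx -6.0147 - 0.42044 i$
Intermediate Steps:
$J{\left(W \right)} = 4 W^{2}$ ($J{\left(W \right)} = 2 W 2 W = 4 W^{2}$)
$E = \sqrt{324 + 2 i \sqrt{518}}$ ($E = \sqrt{\sqrt{-1907 - 165} + 4 \cdot 9^{2}} = \sqrt{\sqrt{-2072} + 4 \cdot 81} = \sqrt{2 i \sqrt{518} + 324} = \sqrt{324 + 2 i \sqrt{518}} \approx 18.044 + 1.2613 i$)
$\frac{E}{-3 - 0} = \frac{\sqrt{324 + 2 i \sqrt{518}}}{-3 - 0} = \frac{\sqrt{324 + 2 i \sqrt{518}}}{-3 + 0} = \frac{\sqrt{324 + 2 i \sqrt{518}}}{-3} = - \frac{\sqrt{324 + 2 i \sqrt{518}}}{3}$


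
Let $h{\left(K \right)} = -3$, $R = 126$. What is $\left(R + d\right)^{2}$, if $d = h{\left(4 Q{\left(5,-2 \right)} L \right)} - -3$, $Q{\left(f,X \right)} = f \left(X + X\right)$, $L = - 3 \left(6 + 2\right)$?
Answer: $15876$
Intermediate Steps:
$L = -24$ ($L = \left(-3\right) 8 = -24$)
$Q{\left(f,X \right)} = 2 X f$ ($Q{\left(f,X \right)} = f 2 X = 2 X f$)
$d = 0$ ($d = -3 - -3 = -3 + 3 = 0$)
$\left(R + d\right)^{2} = \left(126 + 0\right)^{2} = 126^{2} = 15876$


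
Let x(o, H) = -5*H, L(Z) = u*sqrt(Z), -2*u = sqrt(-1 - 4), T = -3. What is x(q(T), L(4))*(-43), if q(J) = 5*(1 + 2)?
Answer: -215*I*sqrt(5) ≈ -480.75*I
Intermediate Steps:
u = -I*sqrt(5)/2 (u = -sqrt(-1 - 4)/2 = -I*sqrt(5)/2 ≈ -1.118*I)
q(J) = 15 (q(J) = 5*3 = 15)
L(Z) = -I*sqrt(5)*sqrt(Z)/2 (L(Z) = (-I*sqrt(5)/2)*sqrt(Z) = -I*sqrt(5)*sqrt(Z)/2)
x(q(T), L(4))*(-43) = -(-5)*I*sqrt(5)*sqrt(4)/2*(-43) = -(-5)*I*sqrt(5)*2/2*(-43) = -(-5)*I*sqrt(5)*(-43) = (5*I*sqrt(5))*(-43) = -215*I*sqrt(5)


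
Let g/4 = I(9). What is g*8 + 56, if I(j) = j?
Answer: 344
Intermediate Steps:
g = 36 (g = 4*9 = 36)
g*8 + 56 = 36*8 + 56 = 288 + 56 = 344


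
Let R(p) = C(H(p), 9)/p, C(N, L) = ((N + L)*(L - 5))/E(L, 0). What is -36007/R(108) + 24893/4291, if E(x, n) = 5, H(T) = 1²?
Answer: -4171613213/8582 ≈ -4.8609e+5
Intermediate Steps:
H(T) = 1
C(N, L) = (-5 + L)*(L + N)/5 (C(N, L) = ((N + L)*(L - 5))/5 = ((L + N)*(-5 + L))*(⅕) = ((-5 + L)*(L + N))*(⅕) = (-5 + L)*(L + N)/5)
R(p) = 8/p (R(p) = (-1*9 - 1*1 + (⅕)*9² + (⅕)*9*1)/p = (-9 - 1 + (⅕)*81 + 9/5)/p = (-9 - 1 + 81/5 + 9/5)/p = 8/p)
-36007/R(108) + 24893/4291 = -36007/(8/108) + 24893/4291 = -36007/(8*(1/108)) + 24893*(1/4291) = -36007/2/27 + 24893/4291 = -36007*27/2 + 24893/4291 = -972189/2 + 24893/4291 = -4171613213/8582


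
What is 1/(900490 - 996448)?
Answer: -1/95958 ≈ -1.0421e-5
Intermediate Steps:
1/(900490 - 996448) = 1/(-95958) = -1/95958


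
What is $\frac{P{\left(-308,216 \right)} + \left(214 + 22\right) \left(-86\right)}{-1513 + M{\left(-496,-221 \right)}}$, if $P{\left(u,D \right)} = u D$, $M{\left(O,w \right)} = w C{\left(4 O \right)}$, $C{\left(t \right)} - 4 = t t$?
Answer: $\frac{86824}{869914973} \approx 9.9808 \cdot 10^{-5}$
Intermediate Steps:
$C{\left(t \right)} = 4 + t^{2}$ ($C{\left(t \right)} = 4 + t t = 4 + t^{2}$)
$M{\left(O,w \right)} = w \left(4 + 16 O^{2}\right)$ ($M{\left(O,w \right)} = w \left(4 + \left(4 O\right)^{2}\right) = w \left(4 + 16 O^{2}\right)$)
$P{\left(u,D \right)} = D u$
$\frac{P{\left(-308,216 \right)} + \left(214 + 22\right) \left(-86\right)}{-1513 + M{\left(-496,-221 \right)}} = \frac{216 \left(-308\right) + \left(214 + 22\right) \left(-86\right)}{-1513 + 4 \left(-221\right) \left(1 + 4 \left(-496\right)^{2}\right)} = \frac{-66528 + 236 \left(-86\right)}{-1513 + 4 \left(-221\right) \left(1 + 4 \cdot 246016\right)} = \frac{-66528 - 20296}{-1513 + 4 \left(-221\right) \left(1 + 984064\right)} = - \frac{86824}{-1513 + 4 \left(-221\right) 984065} = - \frac{86824}{-1513 - 869913460} = - \frac{86824}{-869914973} = \left(-86824\right) \left(- \frac{1}{869914973}\right) = \frac{86824}{869914973}$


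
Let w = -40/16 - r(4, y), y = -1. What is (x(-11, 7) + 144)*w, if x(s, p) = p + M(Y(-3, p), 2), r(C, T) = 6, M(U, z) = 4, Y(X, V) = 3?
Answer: -2635/2 ≈ -1317.5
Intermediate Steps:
x(s, p) = 4 + p (x(s, p) = p + 4 = 4 + p)
w = -17/2 (w = -40/16 - 1*6 = -40*1/16 - 6 = -5/2 - 6 = -17/2 ≈ -8.5000)
(x(-11, 7) + 144)*w = ((4 + 7) + 144)*(-17/2) = (11 + 144)*(-17/2) = 155*(-17/2) = -2635/2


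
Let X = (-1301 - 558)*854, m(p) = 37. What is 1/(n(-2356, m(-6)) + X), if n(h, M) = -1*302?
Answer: -1/1587888 ≈ -6.2977e-7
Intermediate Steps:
n(h, M) = -302
X = -1587586 (X = -1859*854 = -1587586)
1/(n(-2356, m(-6)) + X) = 1/(-302 - 1587586) = 1/(-1587888) = -1/1587888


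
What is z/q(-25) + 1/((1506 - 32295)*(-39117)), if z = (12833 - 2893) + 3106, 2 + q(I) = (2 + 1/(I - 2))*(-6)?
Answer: -70705144086229/74671145406 ≈ -946.89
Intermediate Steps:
q(I) = -14 - 6/(-2 + I) (q(I) = -2 + (2 + 1/(I - 2))*(-6) = -2 + (2 + 1/(-2 + I))*(-6) = -2 + (-12 - 6/(-2 + I)) = -14 - 6/(-2 + I))
z = 13046 (z = 9940 + 3106 = 13046)
z/q(-25) + 1/((1506 - 32295)*(-39117)) = 13046/((2*(11 - 7*(-25))/(-2 - 25))) + 1/((1506 - 32295)*(-39117)) = 13046/((2*(11 + 175)/(-27))) - 1/39117/(-30789) = 13046/((2*(-1/27)*186)) - 1/30789*(-1/39117) = 13046/(-124/9) + 1/1204373313 = 13046*(-9/124) + 1/1204373313 = -58707/62 + 1/1204373313 = -70705144086229/74671145406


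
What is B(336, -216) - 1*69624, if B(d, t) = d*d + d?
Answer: 43608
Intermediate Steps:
B(d, t) = d + d**2 (B(d, t) = d**2 + d = d + d**2)
B(336, -216) - 1*69624 = 336*(1 + 336) - 1*69624 = 336*337 - 69624 = 113232 - 69624 = 43608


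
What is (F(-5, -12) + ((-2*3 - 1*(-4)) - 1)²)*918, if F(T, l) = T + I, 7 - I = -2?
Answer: 11934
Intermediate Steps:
I = 9 (I = 7 - 1*(-2) = 7 + 2 = 9)
F(T, l) = 9 + T (F(T, l) = T + 9 = 9 + T)
(F(-5, -12) + ((-2*3 - 1*(-4)) - 1)²)*918 = ((9 - 5) + ((-2*3 - 1*(-4)) - 1)²)*918 = (4 + ((-6 + 4) - 1)²)*918 = (4 + (-2 - 1)²)*918 = (4 + (-3)²)*918 = (4 + 9)*918 = 13*918 = 11934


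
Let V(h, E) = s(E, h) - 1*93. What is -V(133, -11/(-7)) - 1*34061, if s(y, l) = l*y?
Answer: -34177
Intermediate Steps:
V(h, E) = -93 + E*h (V(h, E) = h*E - 1*93 = E*h - 93 = -93 + E*h)
-V(133, -11/(-7)) - 1*34061 = -(-93 + (-11/(-7))*133) - 1*34061 = -(-93 - 1/7*(-11)*133) - 34061 = -(-93 + (11/7)*133) - 34061 = -(-93 + 209) - 34061 = -1*116 - 34061 = -116 - 34061 = -34177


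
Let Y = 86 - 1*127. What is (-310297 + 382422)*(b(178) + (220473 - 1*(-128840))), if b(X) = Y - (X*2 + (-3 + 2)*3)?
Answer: 25165782875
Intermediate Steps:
Y = -41 (Y = 86 - 127 = -41)
b(X) = -38 - 2*X (b(X) = -41 - (X*2 + (-3 + 2)*3) = -41 - (2*X - 1*3) = -41 - (2*X - 3) = -41 - (-3 + 2*X) = -41 + (3 - 2*X) = -38 - 2*X)
(-310297 + 382422)*(b(178) + (220473 - 1*(-128840))) = (-310297 + 382422)*((-38 - 2*178) + (220473 - 1*(-128840))) = 72125*((-38 - 356) + (220473 + 128840)) = 72125*(-394 + 349313) = 72125*348919 = 25165782875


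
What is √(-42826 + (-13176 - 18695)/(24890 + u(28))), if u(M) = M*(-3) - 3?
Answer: I*√26346866430647/24803 ≈ 206.95*I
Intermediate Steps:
u(M) = -3 - 3*M (u(M) = -3*M - 3 = -3 - 3*M)
√(-42826 + (-13176 - 18695)/(24890 + u(28))) = √(-42826 + (-13176 - 18695)/(24890 + (-3 - 3*28))) = √(-42826 - 31871/(24890 + (-3 - 84))) = √(-42826 - 31871/(24890 - 87)) = √(-42826 - 31871/24803) = √(-1062245149/24803) = I*√26346866430647/24803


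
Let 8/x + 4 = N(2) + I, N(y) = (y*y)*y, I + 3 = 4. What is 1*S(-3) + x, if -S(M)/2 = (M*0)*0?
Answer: 8/5 ≈ 1.6000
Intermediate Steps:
S(M) = 0 (S(M) = -2*M*0*0 = -0*0 = -2*0 = 0)
I = 1 (I = -3 + 4 = 1)
N(y) = y**3 (N(y) = y**2*y = y**3)
x = 8/5 (x = 8/(-4 + (2**3 + 1)) = 8/(-4 + (8 + 1)) = 8/(-4 + 9) = 8/5 ≈ 1.6000)
1*S(-3) + x = 1*0 + 8/5 = 0 + 8/5 = 8/5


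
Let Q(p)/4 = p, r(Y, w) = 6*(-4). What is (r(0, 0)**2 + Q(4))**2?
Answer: 350464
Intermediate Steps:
r(Y, w) = -24
Q(p) = 4*p
(r(0, 0)**2 + Q(4))**2 = ((-24)**2 + 4*4)**2 = (576 + 16)**2 = 592**2 = 350464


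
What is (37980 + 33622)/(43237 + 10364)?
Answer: 71602/53601 ≈ 1.3358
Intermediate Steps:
(37980 + 33622)/(43237 + 10364) = 71602/53601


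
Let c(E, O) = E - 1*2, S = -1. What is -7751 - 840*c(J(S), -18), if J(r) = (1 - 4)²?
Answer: -13631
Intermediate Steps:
J(r) = 9 (J(r) = (-3)² = 9)
c(E, O) = -2 + E (c(E, O) = E - 2 = -2 + E)
-7751 - 840*c(J(S), -18) = -7751 - 840*(-2 + 9) = -7751 - 840*7 = -7751 - 1*5880 = -7751 - 5880 = -13631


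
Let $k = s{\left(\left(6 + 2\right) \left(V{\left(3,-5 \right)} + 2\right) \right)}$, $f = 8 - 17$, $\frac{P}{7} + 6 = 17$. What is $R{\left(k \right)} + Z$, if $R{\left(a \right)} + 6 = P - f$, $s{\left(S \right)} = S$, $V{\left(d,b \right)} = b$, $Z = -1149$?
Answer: $-1069$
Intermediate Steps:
$P = 77$ ($P = -42 + 7 \cdot 17 = -42 + 119 = 77$)
$f = -9$
$k = -24$ ($k = \left(6 + 2\right) \left(-5 + 2\right) = 8 \left(-3\right) = -24$)
$R{\left(a \right)} = 80$ ($R{\left(a \right)} = -6 + \left(77 - -9\right) = -6 + \left(77 + 9\right) = -6 + 86 = 80$)
$R{\left(k \right)} + Z = 80 - 1149 = -1069$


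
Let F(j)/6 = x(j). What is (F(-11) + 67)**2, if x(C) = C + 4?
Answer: 625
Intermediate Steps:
x(C) = 4 + C
F(j) = 24 + 6*j (F(j) = 6*(4 + j) = 24 + 6*j)
(F(-11) + 67)**2 = ((24 + 6*(-11)) + 67)**2 = ((24 - 66) + 67)**2 = (-42 + 67)**2 = 25**2 = 625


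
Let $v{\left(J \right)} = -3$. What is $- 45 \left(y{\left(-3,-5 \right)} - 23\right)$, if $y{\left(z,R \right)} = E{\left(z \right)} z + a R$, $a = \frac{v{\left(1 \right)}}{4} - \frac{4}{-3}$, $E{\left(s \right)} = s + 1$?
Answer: $\frac{3585}{4} \approx 896.25$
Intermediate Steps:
$E{\left(s \right)} = 1 + s$
$a = \frac{7}{12}$ ($a = - \frac{3}{4} - \frac{4}{-3} = \left(-3\right) \frac{1}{4} - - \frac{4}{3} = - \frac{3}{4} + \frac{4}{3} = \frac{7}{12} \approx 0.58333$)
$y{\left(z,R \right)} = \frac{7 R}{12} + z \left(1 + z\right)$ ($y{\left(z,R \right)} = \left(1 + z\right) z + \frac{7 R}{12} = z \left(1 + z\right) + \frac{7 R}{12} = \frac{7 R}{12} + z \left(1 + z\right)$)
$- 45 \left(y{\left(-3,-5 \right)} - 23\right) = - 45 \left(\left(-3 + \left(-3\right)^{2} + \frac{7}{12} \left(-5\right)\right) - 23\right) = - 45 \left(\left(-3 + 9 - \frac{35}{12}\right) - 23\right) = - 45 \left(\frac{37}{12} - 23\right) = \left(-45\right) \left(- \frac{239}{12}\right) = \frac{3585}{4}$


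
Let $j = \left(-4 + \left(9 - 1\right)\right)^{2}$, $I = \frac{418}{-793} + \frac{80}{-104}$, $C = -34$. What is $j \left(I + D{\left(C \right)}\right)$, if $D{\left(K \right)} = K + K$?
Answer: $- \frac{879232}{793} \approx -1108.7$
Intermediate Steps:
$I = - \frac{1028}{793}$ ($I = 418 \left(- \frac{1}{793}\right) + 80 \left(- \frac{1}{104}\right) = - \frac{418}{793} - \frac{10}{13} = - \frac{1028}{793} \approx -1.2963$)
$D{\left(K \right)} = 2 K$
$j = 16$ ($j = \left(-4 + \left(9 - 1\right)\right)^{2} = \left(-4 + 8\right)^{2} = 4^{2} = 16$)
$j \left(I + D{\left(C \right)}\right) = 16 \left(- \frac{1028}{793} + 2 \left(-34\right)\right) = 16 \left(- \frac{1028}{793} - 68\right) = 16 \left(- \frac{54952}{793}\right) = - \frac{879232}{793}$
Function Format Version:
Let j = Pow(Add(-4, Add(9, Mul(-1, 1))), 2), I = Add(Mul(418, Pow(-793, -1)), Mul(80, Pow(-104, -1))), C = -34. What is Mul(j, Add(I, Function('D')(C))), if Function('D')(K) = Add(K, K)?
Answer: Rational(-879232, 793) ≈ -1108.7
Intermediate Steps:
I = Rational(-1028, 793) (I = Add(Mul(418, Rational(-1, 793)), Mul(80, Rational(-1, 104))) = Add(Rational(-418, 793), Rational(-10, 13)) = Rational(-1028, 793) ≈ -1.2963)
Function('D')(K) = Mul(2, K)
j = 16 (j = Pow(Add(-4, Add(9, -1)), 2) = Pow(Add(-4, 8), 2) = Pow(4, 2) = 16)
Mul(j, Add(I, Function('D')(C))) = Mul(16, Add(Rational(-1028, 793), Mul(2, -34))) = Mul(16, Add(Rational(-1028, 793), -68)) = Mul(16, Rational(-54952, 793)) = Rational(-879232, 793)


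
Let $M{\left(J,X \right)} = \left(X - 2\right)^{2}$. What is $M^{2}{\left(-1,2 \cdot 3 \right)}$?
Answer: $256$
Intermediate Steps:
$M{\left(J,X \right)} = \left(-2 + X\right)^{2}$
$M^{2}{\left(-1,2 \cdot 3 \right)} = \left(\left(-2 + 2 \cdot 3\right)^{2}\right)^{2} = \left(\left(-2 + 6\right)^{2}\right)^{2} = \left(4^{2}\right)^{2} = 16^{2} = 256$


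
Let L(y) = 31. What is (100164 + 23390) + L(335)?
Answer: 123585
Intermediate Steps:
(100164 + 23390) + L(335) = (100164 + 23390) + 31 = 123554 + 31 = 123585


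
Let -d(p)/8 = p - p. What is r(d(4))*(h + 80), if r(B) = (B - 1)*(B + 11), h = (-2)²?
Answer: -924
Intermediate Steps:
d(p) = 0 (d(p) = -8*(p - p) = -8*0 = 0)
h = 4
r(B) = (-1 + B)*(11 + B)
r(d(4))*(h + 80) = (-11 + 0² + 10*0)*(4 + 80) = (-11 + 0 + 0)*84 = -11*84 = -924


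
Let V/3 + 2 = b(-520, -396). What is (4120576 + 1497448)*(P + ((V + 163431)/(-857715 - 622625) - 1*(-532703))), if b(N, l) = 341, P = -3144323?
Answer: -5429940583580107488/370085 ≈ -1.4672e+13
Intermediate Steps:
V = 1017 (V = -6 + 3*341 = -6 + 1023 = 1017)
(4120576 + 1497448)*(P + ((V + 163431)/(-857715 - 622625) - 1*(-532703))) = (4120576 + 1497448)*(-3144323 + ((1017 + 163431)/(-857715 - 622625) - 1*(-532703))) = 5618024*(-3144323 + (164448/(-1480340) + 532703)) = 5618024*(-3144323 + (164448*(-1/1480340) + 532703)) = 5618024*(-3144323 + (-41112/370085 + 532703)) = 5618024*(-3144323 + 197145348643/370085) = 5618024*(-966521428812/370085) = -5429940583580107488/370085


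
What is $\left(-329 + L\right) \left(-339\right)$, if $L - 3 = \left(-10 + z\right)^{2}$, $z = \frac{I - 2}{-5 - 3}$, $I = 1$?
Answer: $\frac{4957197}{64} \approx 77456.0$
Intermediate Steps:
$z = \frac{1}{8}$ ($z = \frac{1 - 2}{-5 - 3} = - \frac{1}{-8} = \left(-1\right) \left(- \frac{1}{8}\right) = \frac{1}{8} \approx 0.125$)
$L = \frac{6433}{64}$ ($L = 3 + \left(-10 + \frac{1}{8}\right)^{2} = 3 + \left(- \frac{79}{8}\right)^{2} = 3 + \frac{6241}{64} = \frac{6433}{64} \approx 100.52$)
$\left(-329 + L\right) \left(-339\right) = \left(-329 + \frac{6433}{64}\right) \left(-339\right) = \left(- \frac{14623}{64}\right) \left(-339\right) = \frac{4957197}{64}$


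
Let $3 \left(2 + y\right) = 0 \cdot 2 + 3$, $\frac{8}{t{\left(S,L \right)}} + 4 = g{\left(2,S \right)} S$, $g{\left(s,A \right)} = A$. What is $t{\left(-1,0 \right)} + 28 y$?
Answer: $- \frac{92}{3} \approx -30.667$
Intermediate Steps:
$t{\left(S,L \right)} = \frac{8}{-4 + S^{2}}$ ($t{\left(S,L \right)} = \frac{8}{-4 + S S} = \frac{8}{-4 + S^{2}}$)
$y = -1$ ($y = -2 + \frac{0 \cdot 2 + 3}{3} = -2 + \frac{0 + 3}{3} = -2 + \frac{1}{3} \cdot 3 = -2 + 1 = -1$)
$t{\left(-1,0 \right)} + 28 y = \frac{8}{-4 + \left(-1\right)^{2}} + 28 \left(-1\right) = \frac{8}{-4 + 1} - 28 = \frac{8}{-3} - 28 = 8 \left(- \frac{1}{3}\right) - 28 = - \frac{8}{3} - 28 = - \frac{92}{3}$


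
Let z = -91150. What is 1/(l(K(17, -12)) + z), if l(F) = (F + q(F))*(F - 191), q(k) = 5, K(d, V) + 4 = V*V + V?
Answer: -1/99529 ≈ -1.0047e-5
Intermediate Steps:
K(d, V) = -4 + V + V² (K(d, V) = -4 + (V*V + V) = -4 + (V² + V) = -4 + (V + V²) = -4 + V + V²)
l(F) = (-191 + F)*(5 + F) (l(F) = (F + 5)*(F - 191) = (5 + F)*(-191 + F) = (-191 + F)*(5 + F))
1/(l(K(17, -12)) + z) = 1/((-955 + (-4 - 12 + (-12)²)² - 186*(-4 - 12 + (-12)²)) - 91150) = 1/((-955 + (-4 - 12 + 144)² - 186*(-4 - 12 + 144)) - 91150) = 1/((-955 + 128² - 186*128) - 91150) = 1/((-955 + 16384 - 23808) - 91150) = 1/(-8379 - 91150) = 1/(-99529) = -1/99529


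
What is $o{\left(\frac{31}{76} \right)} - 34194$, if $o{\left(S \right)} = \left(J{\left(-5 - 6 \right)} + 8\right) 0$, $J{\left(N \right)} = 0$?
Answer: $-34194$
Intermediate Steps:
$o{\left(S \right)} = 0$ ($o{\left(S \right)} = \left(0 + 8\right) 0 = 8 \cdot 0 = 0$)
$o{\left(\frac{31}{76} \right)} - 34194 = 0 - 34194 = -34194$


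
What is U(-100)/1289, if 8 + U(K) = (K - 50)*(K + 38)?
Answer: 9292/1289 ≈ 7.2087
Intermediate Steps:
U(K) = -8 + (-50 + K)*(38 + K) (U(K) = -8 + (K - 50)*(K + 38) = -8 + (-50 + K)*(38 + K))
U(-100)/1289 = (-1908 + (-100)² - 12*(-100))/1289 = (-1908 + 10000 + 1200)*(1/1289) = 9292*(1/1289) = 9292/1289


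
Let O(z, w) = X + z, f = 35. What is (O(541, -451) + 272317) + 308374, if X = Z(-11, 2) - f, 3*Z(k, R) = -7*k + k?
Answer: 581219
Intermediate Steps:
Z(k, R) = -2*k (Z(k, R) = (-7*k + k)/3 = (-6*k)/3 = -2*k)
X = -13 (X = -2*(-11) - 1*35 = 22 - 35 = -13)
O(z, w) = -13 + z
(O(541, -451) + 272317) + 308374 = ((-13 + 541) + 272317) + 308374 = (528 + 272317) + 308374 = 272845 + 308374 = 581219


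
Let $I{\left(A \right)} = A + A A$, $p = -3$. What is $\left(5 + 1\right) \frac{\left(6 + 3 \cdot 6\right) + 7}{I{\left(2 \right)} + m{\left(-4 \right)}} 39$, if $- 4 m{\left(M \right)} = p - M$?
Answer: $\frac{29016}{23} \approx 1261.6$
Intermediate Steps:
$m{\left(M \right)} = \frac{3}{4} + \frac{M}{4}$ ($m{\left(M \right)} = - \frac{-3 - M}{4} = \frac{3}{4} + \frac{M}{4}$)
$I{\left(A \right)} = A + A^{2}$
$\left(5 + 1\right) \frac{\left(6 + 3 \cdot 6\right) + 7}{I{\left(2 \right)} + m{\left(-4 \right)}} 39 = \left(5 + 1\right) \frac{\left(6 + 3 \cdot 6\right) + 7}{2 \left(1 + 2\right) + \left(\frac{3}{4} + \frac{1}{4} \left(-4\right)\right)} 39 = 6 \frac{\left(6 + 18\right) + 7}{2 \cdot 3 + \left(\frac{3}{4} - 1\right)} 39 = 6 \frac{24 + 7}{6 - \frac{1}{4}} \cdot 39 = 6 \frac{31}{\frac{23}{4}} \cdot 39 = 6 \cdot 31 \cdot \frac{4}{23} \cdot 39 = 6 \cdot \frac{124}{23} \cdot 39 = \frac{744}{23} \cdot 39 = \frac{29016}{23}$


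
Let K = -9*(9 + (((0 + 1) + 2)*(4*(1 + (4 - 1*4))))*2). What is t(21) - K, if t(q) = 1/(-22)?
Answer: 6533/22 ≈ 296.95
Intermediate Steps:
t(q) = -1/22
K = -297 (K = -9*(9 + ((1 + 2)*(4*(1 + (4 - 4))))*2) = -9*(9 + (3*(4*(1 + 0)))*2) = -9*(9 + (3*(4*1))*2) = -9*(9 + (3*4)*2) = -9*(9 + 12*2) = -9*(9 + 24) = -9*33 = -297)
t(21) - K = -1/22 - 1*(-297) = -1/22 + 297 = 6533/22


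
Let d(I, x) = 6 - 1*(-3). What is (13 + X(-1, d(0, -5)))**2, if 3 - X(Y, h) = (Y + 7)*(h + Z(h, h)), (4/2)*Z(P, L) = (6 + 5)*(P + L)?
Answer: 399424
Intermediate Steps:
Z(P, L) = 11*L/2 + 11*P/2 (Z(P, L) = ((6 + 5)*(P + L))/2 = (11*(L + P))/2 = (11*L + 11*P)/2 = 11*L/2 + 11*P/2)
d(I, x) = 9 (d(I, x) = 6 + 3 = 9)
X(Y, h) = 3 - 12*h*(7 + Y) (X(Y, h) = 3 - (Y + 7)*(h + (11*h/2 + 11*h/2)) = 3 - (7 + Y)*(h + 11*h) = 3 - (7 + Y)*12*h = 3 - 12*h*(7 + Y))
(13 + X(-1, d(0, -5)))**2 = (13 + (3 - 84*9 - 12*(-1)*9))**2 = (13 + (3 - 756 + 108))**2 = (13 - 645)**2 = (-632)**2 = 399424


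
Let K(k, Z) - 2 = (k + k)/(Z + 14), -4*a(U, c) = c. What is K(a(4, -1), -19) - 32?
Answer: -301/10 ≈ -30.100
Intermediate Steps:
a(U, c) = -c/4
K(k, Z) = 2 + 2*k/(14 + Z) (K(k, Z) = 2 + (k + k)/(Z + 14) = 2 + (2*k)/(14 + Z) = 2 + 2*k/(14 + Z))
K(a(4, -1), -19) - 32 = 2*(14 - 19 - ¼*(-1))/(14 - 19) - 32 = 2*(14 - 19 + ¼)/(-5) - 32 = 2*(-⅕)*(-19/4) - 32 = 19/10 - 32 = -301/10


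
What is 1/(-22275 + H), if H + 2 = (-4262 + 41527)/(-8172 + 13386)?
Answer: -5214/116115013 ≈ -4.4904e-5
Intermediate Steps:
H = 26837/5214 (H = -2 + (-4262 + 41527)/(-8172 + 13386) = -2 + 37265/5214 = 26837/5214 ≈ 5.1471)
1/(-22275 + H) = 1/(-22275 + 26837/5214) = 1/(-116115013/5214) = -5214/116115013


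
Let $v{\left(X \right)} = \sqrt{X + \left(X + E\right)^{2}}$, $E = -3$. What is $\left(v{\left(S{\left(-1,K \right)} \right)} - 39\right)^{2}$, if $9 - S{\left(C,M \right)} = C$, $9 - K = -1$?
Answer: $\left(39 - \sqrt{59}\right)^{2} \approx 980.87$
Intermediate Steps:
$K = 10$ ($K = 9 - -1 = 9 + 1 = 10$)
$S{\left(C,M \right)} = 9 - C$
$v{\left(X \right)} = \sqrt{X + \left(-3 + X\right)^{2}}$ ($v{\left(X \right)} = \sqrt{X + \left(X - 3\right)^{2}} = \sqrt{X + \left(-3 + X\right)^{2}}$)
$\left(v{\left(S{\left(-1,K \right)} \right)} - 39\right)^{2} = \left(\sqrt{\left(9 - -1\right) + \left(-3 + \left(9 - -1\right)\right)^{2}} - 39\right)^{2} = \left(\sqrt{\left(9 + 1\right) + \left(-3 + \left(9 + 1\right)\right)^{2}} - 39\right)^{2} = \left(\sqrt{10 + \left(-3 + 10\right)^{2}} - 39\right)^{2} = \left(\sqrt{10 + 7^{2}} - 39\right)^{2} = \left(\sqrt{10 + 49} - 39\right)^{2} = \left(\sqrt{59} - 39\right)^{2} = \left(-39 + \sqrt{59}\right)^{2}$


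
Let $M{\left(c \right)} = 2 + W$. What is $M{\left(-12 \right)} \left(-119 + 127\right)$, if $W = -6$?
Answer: $-32$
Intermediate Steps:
$M{\left(c \right)} = -4$ ($M{\left(c \right)} = 2 - 6 = -4$)
$M{\left(-12 \right)} \left(-119 + 127\right) = - 4 \left(-119 + 127\right) = \left(-4\right) 8 = -32$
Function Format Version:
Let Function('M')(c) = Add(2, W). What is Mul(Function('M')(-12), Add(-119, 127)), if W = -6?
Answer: -32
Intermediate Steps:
Function('M')(c) = -4 (Function('M')(c) = Add(2, -6) = -4)
Mul(Function('M')(-12), Add(-119, 127)) = Mul(-4, Add(-119, 127)) = Mul(-4, 8) = -32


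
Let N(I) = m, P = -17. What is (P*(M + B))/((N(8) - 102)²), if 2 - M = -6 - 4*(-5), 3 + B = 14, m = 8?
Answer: 17/8836 ≈ 0.0019239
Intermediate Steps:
N(I) = 8
B = 11 (B = -3 + 14 = 11)
M = -12 (M = 2 - (-6 - 4*(-5)) = 2 - (-6 + 20) = 2 - 1*14 = 2 - 14 = -12)
(P*(M + B))/((N(8) - 102)²) = (-17*(-12 + 11))/((8 - 102)²) = (-17*(-1))/((-94)²) = 17/8836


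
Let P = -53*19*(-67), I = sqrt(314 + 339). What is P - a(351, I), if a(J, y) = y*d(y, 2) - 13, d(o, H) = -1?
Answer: 67482 + sqrt(653) ≈ 67508.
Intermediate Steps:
I = sqrt(653) ≈ 25.554
a(J, y) = -13 - y (a(J, y) = y*(-1) - 13 = -y - 13 = -13 - y)
P = 67469 (P = -1007*(-67) = 67469)
P - a(351, I) = 67469 - (-13 - sqrt(653)) = 67469 + (13 + sqrt(653)) = 67482 + sqrt(653)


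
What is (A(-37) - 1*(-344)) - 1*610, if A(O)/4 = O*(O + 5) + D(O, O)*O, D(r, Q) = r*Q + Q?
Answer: -192666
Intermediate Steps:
D(r, Q) = Q + Q*r (D(r, Q) = Q*r + Q = Q + Q*r)
A(O) = 4*O*(5 + O) + 4*O²*(1 + O) (A(O) = 4*(O*(O + 5) + (O*(1 + O))*O) = 4*(O*(5 + O) + O²*(1 + O)) = 4*O*(5 + O) + 4*O²*(1 + O))
(A(-37) - 1*(-344)) - 1*610 = (4*(-37)*(5 - 37 - 37*(1 - 37)) - 1*(-344)) - 1*610 = (4*(-37)*(5 - 37 - 37*(-36)) + 344) - 610 = (4*(-37)*(5 - 37 + 1332) + 344) - 610 = (4*(-37)*1300 + 344) - 610 = (-192400 + 344) - 610 = -192056 - 610 = -192666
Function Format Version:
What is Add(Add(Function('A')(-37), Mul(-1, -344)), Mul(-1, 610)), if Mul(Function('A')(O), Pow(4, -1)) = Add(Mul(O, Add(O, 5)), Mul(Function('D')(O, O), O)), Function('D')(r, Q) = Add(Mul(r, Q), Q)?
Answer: -192666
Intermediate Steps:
Function('D')(r, Q) = Add(Q, Mul(Q, r)) (Function('D')(r, Q) = Add(Mul(Q, r), Q) = Add(Q, Mul(Q, r)))
Function('A')(O) = Add(Mul(4, O, Add(5, O)), Mul(4, Pow(O, 2), Add(1, O))) (Function('A')(O) = Mul(4, Add(Mul(O, Add(O, 5)), Mul(Mul(O, Add(1, O)), O))) = Mul(4, Add(Mul(O, Add(5, O)), Mul(Pow(O, 2), Add(1, O)))) = Add(Mul(4, O, Add(5, O)), Mul(4, Pow(O, 2), Add(1, O))))
Add(Add(Function('A')(-37), Mul(-1, -344)), Mul(-1, 610)) = Add(Add(Mul(4, -37, Add(5, -37, Mul(-37, Add(1, -37)))), Mul(-1, -344)), Mul(-1, 610)) = Add(Add(Mul(4, -37, Add(5, -37, Mul(-37, -36))), 344), -610) = Add(Add(Mul(4, -37, Add(5, -37, 1332)), 344), -610) = Add(Add(Mul(4, -37, 1300), 344), -610) = Add(Add(-192400, 344), -610) = Add(-192056, -610) = -192666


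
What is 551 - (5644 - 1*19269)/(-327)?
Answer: 1528/3 ≈ 509.33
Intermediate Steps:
551 - (5644 - 1*19269)/(-327) = 551 - (5644 - 19269)*(-1)/327 = 551 - (-13625)*(-1)/327 = 551 - 1*125/3 = 551 - 125/3 = 1528/3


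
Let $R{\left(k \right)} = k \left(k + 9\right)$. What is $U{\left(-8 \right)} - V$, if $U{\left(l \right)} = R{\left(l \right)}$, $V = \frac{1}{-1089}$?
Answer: $- \frac{8711}{1089} \approx -7.9991$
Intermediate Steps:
$V = - \frac{1}{1089} \approx -0.00091827$
$R{\left(k \right)} = k \left(9 + k\right)$
$U{\left(l \right)} = l \left(9 + l\right)$
$U{\left(-8 \right)} - V = - 8 \left(9 - 8\right) - - \frac{1}{1089} = \left(-8\right) 1 + \frac{1}{1089} = -8 + \frac{1}{1089} = - \frac{8711}{1089}$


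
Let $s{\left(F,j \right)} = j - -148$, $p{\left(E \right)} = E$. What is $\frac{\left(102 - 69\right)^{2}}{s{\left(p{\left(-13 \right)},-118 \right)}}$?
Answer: $\frac{363}{10} \approx 36.3$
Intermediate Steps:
$s{\left(F,j \right)} = 148 + j$ ($s{\left(F,j \right)} = j + 148 = 148 + j$)
$\frac{\left(102 - 69\right)^{2}}{s{\left(p{\left(-13 \right)},-118 \right)}} = \frac{\left(102 - 69\right)^{2}}{148 - 118} = \frac{33^{2}}{30} = 1089 \cdot \frac{1}{30} = \frac{363}{10}$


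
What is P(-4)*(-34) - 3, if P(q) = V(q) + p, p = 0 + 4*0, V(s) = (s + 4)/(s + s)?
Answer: -3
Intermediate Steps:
V(s) = (4 + s)/(2*s) (V(s) = (4 + s)/((2*s)) = (4 + s)*(1/(2*s)) = (4 + s)/(2*s))
p = 0 (p = 0 + 0 = 0)
P(q) = (4 + q)/(2*q) (P(q) = (4 + q)/(2*q) + 0 = (4 + q)/(2*q))
P(-4)*(-34) - 3 = ((1/2)*(4 - 4)/(-4))*(-34) - 3 = ((1/2)*(-1/4)*0)*(-34) - 3 = 0*(-34) - 3 = 0 - 3 = -3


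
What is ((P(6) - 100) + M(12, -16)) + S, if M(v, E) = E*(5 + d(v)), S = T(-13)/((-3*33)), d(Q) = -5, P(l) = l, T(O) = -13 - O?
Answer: -94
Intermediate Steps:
S = 0 (S = (-13 - 1*(-13))/((-3*33)) = (-13 + 13)/(-99) = 0*(-1/99) = 0)
M(v, E) = 0 (M(v, E) = E*(5 - 5) = E*0 = 0)
((P(6) - 100) + M(12, -16)) + S = ((6 - 100) + 0) + 0 = (-94 + 0) + 0 = -94 + 0 = -94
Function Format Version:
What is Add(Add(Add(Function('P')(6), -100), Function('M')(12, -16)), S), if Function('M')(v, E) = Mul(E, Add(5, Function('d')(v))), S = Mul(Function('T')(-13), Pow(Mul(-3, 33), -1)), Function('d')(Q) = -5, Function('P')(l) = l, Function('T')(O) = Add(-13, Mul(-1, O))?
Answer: -94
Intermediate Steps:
S = 0 (S = Mul(Add(-13, Mul(-1, -13)), Pow(Mul(-3, 33), -1)) = Mul(Add(-13, 13), Pow(-99, -1)) = Mul(0, Rational(-1, 99)) = 0)
Function('M')(v, E) = 0 (Function('M')(v, E) = Mul(E, Add(5, -5)) = Mul(E, 0) = 0)
Add(Add(Add(Function('P')(6), -100), Function('M')(12, -16)), S) = Add(Add(Add(6, -100), 0), 0) = Add(Add(-94, 0), 0) = Add(-94, 0) = -94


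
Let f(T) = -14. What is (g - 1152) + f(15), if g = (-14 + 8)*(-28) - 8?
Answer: -1006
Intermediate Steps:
g = 160 (g = -6*(-28) - 8 = 168 - 8 = 160)
(g - 1152) + f(15) = (160 - 1152) - 14 = -992 - 14 = -1006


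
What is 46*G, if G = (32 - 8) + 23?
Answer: 2162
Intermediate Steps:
G = 47 (G = 24 + 23 = 47)
46*G = 46*47 = 2162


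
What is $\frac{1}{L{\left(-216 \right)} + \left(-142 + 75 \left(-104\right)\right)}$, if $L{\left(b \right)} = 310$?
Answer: $- \frac{1}{7632} \approx -0.00013103$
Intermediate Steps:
$\frac{1}{L{\left(-216 \right)} + \left(-142 + 75 \left(-104\right)\right)} = \frac{1}{310 + \left(-142 + 75 \left(-104\right)\right)} = \frac{1}{310 - 7942} = \frac{1}{-7632} = - \frac{1}{7632}$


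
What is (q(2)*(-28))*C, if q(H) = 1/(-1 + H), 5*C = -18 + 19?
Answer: -28/5 ≈ -5.6000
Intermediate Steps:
C = ⅕ (C = (-18 + 19)/5 = (⅕)*1 = ⅕ ≈ 0.20000)
(q(2)*(-28))*C = (-28/(-1 + 2))*(⅕) = (-28/1)*(⅕) = (1*(-28))*(⅕) = -28*⅕ = -28/5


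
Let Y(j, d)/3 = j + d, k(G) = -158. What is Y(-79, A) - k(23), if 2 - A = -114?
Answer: 269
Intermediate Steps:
A = 116 (A = 2 - 1*(-114) = 2 + 114 = 116)
Y(j, d) = 3*d + 3*j (Y(j, d) = 3*(j + d) = 3*(d + j) = 3*d + 3*j)
Y(-79, A) - k(23) = (3*116 + 3*(-79)) - 1*(-158) = (348 - 237) + 158 = 111 + 158 = 269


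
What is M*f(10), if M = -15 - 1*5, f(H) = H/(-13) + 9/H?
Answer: -34/13 ≈ -2.6154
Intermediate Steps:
f(H) = 9/H - H/13 (f(H) = H*(-1/13) + 9/H = -H/13 + 9/H = 9/H - H/13)
M = -20 (M = -15 - 5 = -20)
M*f(10) = -20*(9/10 - 1/13*10) = -20*(9*(1/10) - 10/13) = -20*(9/10 - 10/13) = -20*17/130 = -34/13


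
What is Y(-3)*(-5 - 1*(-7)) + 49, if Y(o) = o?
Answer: 43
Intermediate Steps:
Y(-3)*(-5 - 1*(-7)) + 49 = -3*(-5 - 1*(-7)) + 49 = -3*(-5 + 7) + 49 = -3*2 + 49 = -6 + 49 = 43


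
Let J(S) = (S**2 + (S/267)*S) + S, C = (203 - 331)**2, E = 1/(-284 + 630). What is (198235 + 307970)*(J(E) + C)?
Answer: 44183351431993515/5327362 ≈ 8.2937e+9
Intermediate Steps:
E = 1/346 ≈ 0.0028902
C = 16384 (C = (-128)**2 = 16384)
J(S) = S + 268*S**2/267 (J(S) = (S**2 + (S*(1/267))*S) + S = (S**2 + (S/267)*S) + S = (S**2 + S**2/267) + S = 268*S**2/267 + S = S + 268*S**2/267)
(198235 + 307970)*(J(E) + C) = (198235 + 307970)*((1/267)*(1/346)*(267 + 268*(1/346)) + 16384) = 506205*((1/267)*(1/346)*(267 + 134/173) + 16384) = 506205*((1/267)*(1/346)*(46325/173) + 16384) = 506205*(46325/15982086 + 16384) = 506205*(261850543349/15982086) = 44183351431993515/5327362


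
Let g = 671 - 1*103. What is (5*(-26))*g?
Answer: -73840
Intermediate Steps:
g = 568 (g = 671 - 103 = 568)
(5*(-26))*g = (5*(-26))*568 = -130*568 = -73840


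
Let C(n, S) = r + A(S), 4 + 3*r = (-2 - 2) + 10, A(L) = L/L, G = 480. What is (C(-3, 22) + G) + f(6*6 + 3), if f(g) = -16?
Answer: 1397/3 ≈ 465.67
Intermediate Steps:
A(L) = 1
r = ⅔ (r = -4/3 + ((-2 - 2) + 10)/3 = -4/3 + (-4 + 10)/3 = -4/3 + (⅓)*6 = -4/3 + 2 = ⅔ ≈ 0.66667)
C(n, S) = 5/3 (C(n, S) = ⅔ + 1 = 5/3)
(C(-3, 22) + G) + f(6*6 + 3) = (5/3 + 480) - 16 = 1445/3 - 16 = 1397/3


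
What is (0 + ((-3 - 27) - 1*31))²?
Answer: 3721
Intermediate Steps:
(0 + ((-3 - 27) - 1*31))² = (0 + (-30 - 31))² = (0 - 61)² = (-61)² = 3721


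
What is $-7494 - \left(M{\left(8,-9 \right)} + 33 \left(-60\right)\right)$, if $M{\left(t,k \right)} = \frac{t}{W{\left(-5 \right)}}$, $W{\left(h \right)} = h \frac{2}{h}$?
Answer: $-5518$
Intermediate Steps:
$W{\left(h \right)} = 2$
$M{\left(t,k \right)} = \frac{t}{2}$
$-7494 - \left(M{\left(8,-9 \right)} + 33 \left(-60\right)\right) = -7494 - \left(\frac{1}{2} \cdot 8 + 33 \left(-60\right)\right) = -7494 - \left(4 - 1980\right) = -7494 - -1976 = -7494 + 1976 = -5518$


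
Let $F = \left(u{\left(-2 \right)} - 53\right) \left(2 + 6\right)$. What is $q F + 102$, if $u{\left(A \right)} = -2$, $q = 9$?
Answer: $-3858$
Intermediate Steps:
$F = -440$ ($F = \left(-2 - 53\right) \left(2 + 6\right) = \left(-55\right) 8 = -440$)
$q F + 102 = 9 \left(-440\right) + 102 = -3960 + 102 = -3858$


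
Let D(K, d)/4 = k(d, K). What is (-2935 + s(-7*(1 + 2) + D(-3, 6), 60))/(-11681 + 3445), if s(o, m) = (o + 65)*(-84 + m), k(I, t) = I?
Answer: 4567/8236 ≈ 0.55452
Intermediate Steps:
D(K, d) = 4*d
s(o, m) = (-84 + m)*(65 + o) (s(o, m) = (65 + o)*(-84 + m) = (-84 + m)*(65 + o))
(-2935 + s(-7*(1 + 2) + D(-3, 6), 60))/(-11681 + 3445) = (-2935 + (-5460 - 84*(-7*(1 + 2) + 4*6) + 65*60 + 60*(-7*(1 + 2) + 4*6)))/(-11681 + 3445) = (-2935 + (-5460 - 84*(-7*3 + 24) + 3900 + 60*(-7*3 + 24)))/(-8236) = (-2935 + (-5460 - 84*(-21 + 24) + 3900 + 60*(-21 + 24)))*(-1/8236) = (-2935 + (-5460 - 84*3 + 3900 + 60*3))*(-1/8236) = (-2935 + (-5460 - 252 + 3900 + 180))*(-1/8236) = (-2935 - 1632)*(-1/8236) = -4567*(-1/8236) = 4567/8236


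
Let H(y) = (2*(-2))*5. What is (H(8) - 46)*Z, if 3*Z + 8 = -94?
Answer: 2244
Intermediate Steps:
Z = -34 (Z = -8/3 + (1/3)*(-94) = -8/3 - 94/3 = -34)
H(y) = -20 (H(y) = -4*5 = -20)
(H(8) - 46)*Z = (-20 - 46)*(-34) = -66*(-34) = 2244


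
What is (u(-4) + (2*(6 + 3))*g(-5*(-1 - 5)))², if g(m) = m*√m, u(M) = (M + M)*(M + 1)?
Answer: 8748576 + 25920*√30 ≈ 8.8905e+6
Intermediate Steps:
u(M) = 2*M*(1 + M) (u(M) = (2*M)*(1 + M) = 2*M*(1 + M))
g(m) = m^(3/2)
(u(-4) + (2*(6 + 3))*g(-5*(-1 - 5)))² = (2*(-4)*(1 - 4) + (2*(6 + 3))*(-5*(-1 - 5))^(3/2))² = (2*(-4)*(-3) + (2*9)*(-5*(-6))^(3/2))² = (24 + 18*30^(3/2))² = (24 + 18*(30*√30))² = (24 + 540*√30)²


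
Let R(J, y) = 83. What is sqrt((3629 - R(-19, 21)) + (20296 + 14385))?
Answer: sqrt(38227) ≈ 195.52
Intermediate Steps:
sqrt((3629 - R(-19, 21)) + (20296 + 14385)) = sqrt((3629 - 1*83) + (20296 + 14385)) = sqrt((3629 - 83) + 34681) = sqrt(3546 + 34681) = sqrt(38227)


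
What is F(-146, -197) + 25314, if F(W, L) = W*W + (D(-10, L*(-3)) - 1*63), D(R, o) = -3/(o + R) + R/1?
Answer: 27049614/581 ≈ 46557.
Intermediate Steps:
D(R, o) = R - 3/(R + o) (D(R, o) = -3/(R + o) + R*1 = -3/(R + o) + R = R - 3/(R + o))
F(W, L) = -63 + W² + (97 + 30*L)/(-10 - 3*L) (F(W, L) = W*W + ((-3 + (-10)² - 10*L*(-3))/(-10 + L*(-3)) - 1*63) = W² + ((-3 + 100 - (-30)*L)/(-10 - 3*L) - 63) = W² + ((-3 + 100 + 30*L)/(-10 - 3*L) - 63) = W² + ((97 + 30*L)/(-10 - 3*L) - 63) = W² + (-63 + (97 + 30*L)/(-10 - 3*L)) = -63 + W² + (97 + 30*L)/(-10 - 3*L))
F(-146, -197) + 25314 = (-97 - 30*(-197) + (-63 + (-146)²)*(10 + 3*(-197)))/(10 + 3*(-197)) + 25314 = (-97 + 5910 + (-63 + 21316)*(10 - 591))/(10 - 591) + 25314 = (-97 + 5910 + 21253*(-581))/(-581) + 25314 = -(-97 + 5910 - 12347993)/581 + 25314 = -1/581*(-12342180) + 25314 = 12342180/581 + 25314 = 27049614/581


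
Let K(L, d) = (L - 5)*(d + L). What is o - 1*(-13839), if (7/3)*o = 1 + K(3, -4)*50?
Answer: 97176/7 ≈ 13882.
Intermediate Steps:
K(L, d) = (-5 + L)*(L + d)
o = 303/7 (o = 3*(1 + (3² - 5*3 - 5*(-4) + 3*(-4))*50)/7 = 3*(1 + (9 - 15 + 20 - 12)*50)/7 = 3*(1 + 2*50)/7 = 3*(1 + 100)/7 = (3/7)*101 = 303/7 ≈ 43.286)
o - 1*(-13839) = 303/7 - 1*(-13839) = 303/7 + 13839 = 97176/7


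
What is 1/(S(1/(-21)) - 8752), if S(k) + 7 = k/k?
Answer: -1/8758 ≈ -0.00011418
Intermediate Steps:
S(k) = -6 (S(k) = -7 + k/k = -7 + 1 = -6)
1/(S(1/(-21)) - 8752) = 1/(-6 - 8752) = 1/(-8758) = -1/8758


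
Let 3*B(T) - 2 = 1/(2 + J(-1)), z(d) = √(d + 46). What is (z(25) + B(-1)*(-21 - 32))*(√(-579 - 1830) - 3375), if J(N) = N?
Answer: (53 - √71)*(3375 - I*√2409) ≈ 1.5044e+5 - 2187.8*I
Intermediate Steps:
z(d) = √(46 + d)
B(T) = 1 (B(T) = ⅔ + 1/(3*(2 - 1)) = ⅔ + (⅓)/1 = ⅔ + (⅓)*1 = ⅔ + ⅓ = 1)
(z(25) + B(-1)*(-21 - 32))*(√(-579 - 1830) - 3375) = (√(46 + 25) + 1*(-21 - 32))*(√(-579 - 1830) - 3375) = (√71 + 1*(-53))*(√(-2409) - 3375) = (√71 - 53)*(I*√2409 - 3375) = (-53 + √71)*(-3375 + I*√2409) = (-3375 + I*√2409)*(-53 + √71)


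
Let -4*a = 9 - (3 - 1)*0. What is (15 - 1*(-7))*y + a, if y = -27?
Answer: -2385/4 ≈ -596.25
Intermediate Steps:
a = -9/4 (a = -(9 - (3 - 1)*0)/4 = -(9 - 2*0)/4 = -(9 - 1*0)/4 = -(9 + 0)/4 = -¼*9 = -9/4 ≈ -2.2500)
(15 - 1*(-7))*y + a = (15 - 1*(-7))*(-27) - 9/4 = (15 + 7)*(-27) - 9/4 = 22*(-27) - 9/4 = -594 - 9/4 = -2385/4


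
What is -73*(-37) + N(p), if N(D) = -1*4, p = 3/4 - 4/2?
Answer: 2697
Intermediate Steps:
p = -5/4 (p = 3*(1/4) - 4*1/2 = 3/4 - 2 = -5/4 ≈ -1.2500)
N(D) = -4
-73*(-37) + N(p) = -73*(-37) - 4 = 2701 - 4 = 2697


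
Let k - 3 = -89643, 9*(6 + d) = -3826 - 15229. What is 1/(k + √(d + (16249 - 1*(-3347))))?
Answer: -161352/14463561829 - 3*√157255/72317809145 ≈ -1.1172e-5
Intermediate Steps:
d = -19109/9 (d = -6 + (-3826 - 15229)/9 = -6 + (⅑)*(-19055) = -6 - 19055/9 = -19109/9 ≈ -2123.2)
k = -89640 (k = 3 - 89643 = -89640)
1/(k + √(d + (16249 - 1*(-3347)))) = 1/(-89640 + √(-19109/9 + (16249 - 1*(-3347)))) = 1/(-89640 + √(-19109/9 + (16249 + 3347))) = 1/(-89640 + √(-19109/9 + 19596)) = 1/(-89640 + √(157255/9)) = 1/(-89640 + √157255/3)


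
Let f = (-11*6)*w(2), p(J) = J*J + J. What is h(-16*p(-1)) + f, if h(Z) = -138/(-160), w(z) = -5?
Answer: 26469/80 ≈ 330.86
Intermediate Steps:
p(J) = J + J² (p(J) = J² + J = J + J²)
h(Z) = 69/80 (h(Z) = -138*(-1/160) = 69/80)
f = 330 (f = -11*6*(-5) = -66*(-5) = 330)
h(-16*p(-1)) + f = 69/80 + 330 = 26469/80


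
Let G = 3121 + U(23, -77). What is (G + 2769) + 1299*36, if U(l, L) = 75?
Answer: 52729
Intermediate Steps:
G = 3196 (G = 3121 + 75 = 3196)
(G + 2769) + 1299*36 = (3196 + 2769) + 1299*36 = 5965 + 46764 = 52729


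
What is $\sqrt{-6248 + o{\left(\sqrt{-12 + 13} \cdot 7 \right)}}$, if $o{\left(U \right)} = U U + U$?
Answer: $12 i \sqrt{43} \approx 78.689 i$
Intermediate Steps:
$o{\left(U \right)} = U + U^{2}$ ($o{\left(U \right)} = U^{2} + U = U + U^{2}$)
$\sqrt{-6248 + o{\left(\sqrt{-12 + 13} \cdot 7 \right)}} = \sqrt{-6248 + \sqrt{-12 + 13} \cdot 7 \left(1 + \sqrt{-12 + 13} \cdot 7\right)} = \sqrt{-6248 + \sqrt{1} \cdot 7 \left(1 + \sqrt{1} \cdot 7\right)} = \sqrt{-6248 + 1 \cdot 7 \left(1 + 1 \cdot 7\right)} = \sqrt{-6248 + 7 \left(1 + 7\right)} = \sqrt{-6248 + 7 \cdot 8} = \sqrt{-6248 + 56} = \sqrt{-6192} = 12 i \sqrt{43}$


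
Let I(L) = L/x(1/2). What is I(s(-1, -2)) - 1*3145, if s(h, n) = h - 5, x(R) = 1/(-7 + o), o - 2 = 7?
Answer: -3157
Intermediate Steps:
o = 9 (o = 2 + 7 = 9)
x(R) = ½ (x(R) = 1/(-7 + 9) = 1/2 = ½)
s(h, n) = -5 + h
I(L) = 2*L (I(L) = L/(½) = L*2 = 2*L)
I(s(-1, -2)) - 1*3145 = 2*(-5 - 1) - 1*3145 = 2*(-6) - 3145 = -12 - 3145 = -3157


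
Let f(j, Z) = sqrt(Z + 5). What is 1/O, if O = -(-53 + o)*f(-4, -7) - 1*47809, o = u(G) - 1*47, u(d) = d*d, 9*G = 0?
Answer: -47809/2285720481 - 100*I*sqrt(2)/2285720481 ≈ -2.0916e-5 - 6.1872e-8*I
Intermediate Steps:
G = 0 (G = (1/9)*0 = 0)
f(j, Z) = sqrt(5 + Z)
u(d) = d**2
o = -47 (o = 0**2 - 1*47 = 0 - 47 = -47)
O = -47809 + 100*I*sqrt(2) (O = -(-53 - 47)*sqrt(5 - 7) - 1*47809 = -(-100)*sqrt(-2) - 47809 = -(-100)*I*sqrt(2) - 47809 = 100*I*sqrt(2) - 47809 = -47809 + 100*I*sqrt(2) ≈ -47809.0 + 141.42*I)
1/O = 1/(-47809 + 100*I*sqrt(2))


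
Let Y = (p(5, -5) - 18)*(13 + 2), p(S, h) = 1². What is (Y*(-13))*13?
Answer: 43095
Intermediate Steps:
p(S, h) = 1
Y = -255 (Y = (1 - 18)*(13 + 2) = -17*15 = -255)
(Y*(-13))*13 = -255*(-13)*13 = 3315*13 = 43095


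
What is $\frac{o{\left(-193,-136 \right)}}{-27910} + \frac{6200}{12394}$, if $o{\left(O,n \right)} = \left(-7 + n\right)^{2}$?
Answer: $- \frac{40201453}{172958270} \approx -0.23243$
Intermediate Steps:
$\frac{o{\left(-193,-136 \right)}}{-27910} + \frac{6200}{12394} = \frac{\left(-7 - 136\right)^{2}}{-27910} + \frac{6200}{12394} = \left(-143\right)^{2} \left(- \frac{1}{27910}\right) + 6200 \cdot \frac{1}{12394} = 20449 \left(- \frac{1}{27910}\right) + \frac{3100}{6197} = - \frac{20449}{27910} + \frac{3100}{6197} = - \frac{40201453}{172958270}$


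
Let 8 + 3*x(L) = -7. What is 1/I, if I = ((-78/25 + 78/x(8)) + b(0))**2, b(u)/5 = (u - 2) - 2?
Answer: 625/937024 ≈ 0.00066701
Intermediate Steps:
x(L) = -5 (x(L) = -8/3 + (1/3)*(-7) = -8/3 - 7/3 = -5)
b(u) = -20 + 5*u (b(u) = 5*((u - 2) - 2) = 5*((-2 + u) - 2) = 5*(-4 + u) = -20 + 5*u)
I = 937024/625 (I = ((-78/25 + 78/(-5)) + (-20 + 5*0))**2 = ((-78*1/25 + 78*(-1/5)) + (-20 + 0))**2 = ((-78/25 - 78/5) - 20)**2 = (-468/25 - 20)**2 = (-968/25)**2 = 937024/625 ≈ 1499.2)
1/I = 1/(937024/625) = 625/937024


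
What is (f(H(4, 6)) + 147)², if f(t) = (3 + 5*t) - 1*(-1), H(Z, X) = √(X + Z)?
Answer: 23051 + 1510*√10 ≈ 27826.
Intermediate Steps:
f(t) = 4 + 5*t (f(t) = (3 + 5*t) + 1 = 4 + 5*t)
(f(H(4, 6)) + 147)² = ((4 + 5*√(6 + 4)) + 147)² = ((4 + 5*√10) + 147)² = (151 + 5*√10)²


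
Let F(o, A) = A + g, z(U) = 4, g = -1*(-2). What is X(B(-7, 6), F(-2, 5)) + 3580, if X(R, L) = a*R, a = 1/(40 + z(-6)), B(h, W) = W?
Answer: 78763/22 ≈ 3580.1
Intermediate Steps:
g = 2
F(o, A) = 2 + A (F(o, A) = A + 2 = 2 + A)
a = 1/44 (a = 1/(40 + 4) = 1/44 ≈ 0.022727)
X(R, L) = R/44
X(B(-7, 6), F(-2, 5)) + 3580 = (1/44)*6 + 3580 = 3/22 + 3580 = 78763/22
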